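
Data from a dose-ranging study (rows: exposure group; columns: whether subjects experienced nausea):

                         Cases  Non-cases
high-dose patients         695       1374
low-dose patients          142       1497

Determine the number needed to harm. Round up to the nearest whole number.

NNH: 5

risk, high-dose patients = 695/2069 = 0.335911
risk, low-dose patients = 142/1639 = 0.086638
absolute risk difference = 0.249273
1 / 0.249273 = 4.012 → round up → 5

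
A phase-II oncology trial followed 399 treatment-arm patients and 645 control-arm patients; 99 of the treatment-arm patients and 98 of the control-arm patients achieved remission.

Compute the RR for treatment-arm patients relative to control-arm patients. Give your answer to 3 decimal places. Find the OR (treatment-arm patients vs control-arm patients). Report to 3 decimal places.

risk, treatment-arm patients = 99/399 = 0.2481
risk, control-arm patients = 98/645 = 0.1519
RR = 0.2481 / 0.1519 = 1.633
OR = (99 × 547) / (300 × 98) = 54153/29400 ≈ 1.842

RR = 1.633; OR = 1.842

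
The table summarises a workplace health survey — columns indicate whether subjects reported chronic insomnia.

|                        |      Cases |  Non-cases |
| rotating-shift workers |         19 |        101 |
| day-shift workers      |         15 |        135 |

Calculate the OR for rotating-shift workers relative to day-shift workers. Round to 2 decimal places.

odds, rotating-shift workers = 19/101 = 0.1881
odds, day-shift workers = 15/135 = 0.1111
OR = 0.1881 / 0.1111 = 1.69

1.69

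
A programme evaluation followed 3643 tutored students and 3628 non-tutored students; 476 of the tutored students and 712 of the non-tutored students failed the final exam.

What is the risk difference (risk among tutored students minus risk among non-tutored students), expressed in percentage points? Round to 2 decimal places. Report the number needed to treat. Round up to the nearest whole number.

RD = -6.56; NNT = 16

risk, tutored students = 476/3643 = 0.1307
risk, non-tutored students = 712/3628 = 0.1963
risk difference = 0.1307 − 0.1963 = -0.0656 → -6.56 percentage points
absolute risk difference = 0.065590
1 / 0.065590 = 15.246 → round up → 16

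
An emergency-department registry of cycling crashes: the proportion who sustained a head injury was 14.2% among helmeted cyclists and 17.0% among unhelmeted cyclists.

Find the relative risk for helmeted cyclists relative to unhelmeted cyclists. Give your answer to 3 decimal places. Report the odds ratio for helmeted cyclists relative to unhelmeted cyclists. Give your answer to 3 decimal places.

RR = 0.835; OR = 0.808

RR = 0.1420 / 0.1700 = 0.835
odds, helmeted cyclists = 0.1420/0.8580 = 0.1655
odds, unhelmeted cyclists = 0.1700/0.8300 = 0.2048
OR = 0.1655 / 0.2048 = 0.808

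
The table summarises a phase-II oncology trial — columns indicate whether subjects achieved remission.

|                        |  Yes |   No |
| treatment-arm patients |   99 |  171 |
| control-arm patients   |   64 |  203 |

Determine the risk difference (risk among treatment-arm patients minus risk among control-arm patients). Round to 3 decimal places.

risk, treatment-arm patients = 99/270 = 0.3667
risk, control-arm patients = 64/267 = 0.2397
risk difference = 0.3667 − 0.2397 = 0.127

0.127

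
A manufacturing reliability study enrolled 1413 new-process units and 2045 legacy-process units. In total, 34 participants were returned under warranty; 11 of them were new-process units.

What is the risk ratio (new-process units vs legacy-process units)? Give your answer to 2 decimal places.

RR ≈ 0.69

new-process units without the outcome: 1413 − 11 = 1402
legacy-process units with the outcome: 34 − 11 = 23
legacy-process units without the outcome: 2045 − 23 = 2022
risk, new-process units = 11/1413 = 0.00778
risk, legacy-process units = 23/2045 = 0.01125
RR = 0.00778 / 0.01125 = 0.69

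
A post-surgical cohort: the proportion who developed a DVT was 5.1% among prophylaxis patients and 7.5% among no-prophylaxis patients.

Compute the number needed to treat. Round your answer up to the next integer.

absolute risk difference = 0.024000
1 / 0.024000 = 41.667 → round up → 42

NNT = 42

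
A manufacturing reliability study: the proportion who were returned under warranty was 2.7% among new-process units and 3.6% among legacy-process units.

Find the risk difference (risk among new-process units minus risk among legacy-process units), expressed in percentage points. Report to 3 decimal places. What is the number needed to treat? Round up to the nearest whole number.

RD = -0.900; NNT = 112

risk difference = 0.02700 − 0.03600 = -0.00900 → -0.900 percentage points
absolute risk difference = 0.009000
1 / 0.009000 = 111.111 → round up → 112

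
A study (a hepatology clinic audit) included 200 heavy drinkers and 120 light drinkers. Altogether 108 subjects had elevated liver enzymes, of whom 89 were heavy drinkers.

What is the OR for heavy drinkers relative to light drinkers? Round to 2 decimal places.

OR ≈ 4.26

heavy drinkers without the outcome: 200 − 89 = 111
light drinkers with the outcome: 108 − 89 = 19
light drinkers without the outcome: 120 − 19 = 101
OR = (89 × 101) / (111 × 19) = 8989/2109 ≈ 4.26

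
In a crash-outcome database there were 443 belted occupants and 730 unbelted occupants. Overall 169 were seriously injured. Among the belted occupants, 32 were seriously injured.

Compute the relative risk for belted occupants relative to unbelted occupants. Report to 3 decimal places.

RR = 0.385

belted occupants without the outcome: 443 − 32 = 411
unbelted occupants with the outcome: 169 − 32 = 137
unbelted occupants without the outcome: 730 − 137 = 593
risk, belted occupants = 32/443 = 0.0722
risk, unbelted occupants = 137/730 = 0.1877
RR = 0.0722 / 0.1877 = 0.385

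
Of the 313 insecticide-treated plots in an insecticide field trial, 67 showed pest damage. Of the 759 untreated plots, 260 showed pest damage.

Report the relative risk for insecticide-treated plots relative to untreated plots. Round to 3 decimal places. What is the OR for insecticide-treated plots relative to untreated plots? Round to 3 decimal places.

RR = 0.625; OR = 0.523

risk, insecticide-treated plots = 67/313 = 0.2141
risk, untreated plots = 260/759 = 0.3426
RR = 0.2141 / 0.3426 = 0.625
OR = (67 × 499) / (246 × 260) = 33433/63960 ≈ 0.523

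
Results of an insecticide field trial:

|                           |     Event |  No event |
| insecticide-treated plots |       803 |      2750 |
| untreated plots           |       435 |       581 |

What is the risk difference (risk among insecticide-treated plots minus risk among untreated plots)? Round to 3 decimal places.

risk, insecticide-treated plots = 803/3553 = 0.2260
risk, untreated plots = 435/1016 = 0.4281
risk difference = 0.2260 − 0.4281 = -0.202

-0.202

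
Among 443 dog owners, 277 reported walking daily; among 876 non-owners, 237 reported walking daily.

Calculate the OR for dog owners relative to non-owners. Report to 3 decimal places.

odds, dog owners = 277/166 = 1.6687
odds, non-owners = 237/639 = 0.3709
OR = 1.6687 / 0.3709 = 4.499

4.499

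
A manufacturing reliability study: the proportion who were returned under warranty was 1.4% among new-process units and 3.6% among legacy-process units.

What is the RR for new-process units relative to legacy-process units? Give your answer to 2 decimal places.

RR = 0.01400 / 0.03600 = 0.39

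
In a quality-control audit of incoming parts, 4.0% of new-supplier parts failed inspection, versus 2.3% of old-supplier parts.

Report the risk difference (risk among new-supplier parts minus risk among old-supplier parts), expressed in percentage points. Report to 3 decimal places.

1.700

risk difference = 0.04000 − 0.02300 = 0.01700 → 1.700 percentage points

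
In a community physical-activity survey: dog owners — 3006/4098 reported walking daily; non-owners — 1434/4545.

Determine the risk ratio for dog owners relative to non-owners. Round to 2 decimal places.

risk, dog owners = 3006/4098 = 0.7335
risk, non-owners = 1434/4545 = 0.3155
RR = 0.7335 / 0.3155 = 2.32

2.32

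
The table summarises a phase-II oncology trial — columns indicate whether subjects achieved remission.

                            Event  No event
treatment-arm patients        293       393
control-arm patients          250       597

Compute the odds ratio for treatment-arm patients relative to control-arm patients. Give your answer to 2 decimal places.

OR = (293 × 597) / (393 × 250) = 174921/98250 ≈ 1.78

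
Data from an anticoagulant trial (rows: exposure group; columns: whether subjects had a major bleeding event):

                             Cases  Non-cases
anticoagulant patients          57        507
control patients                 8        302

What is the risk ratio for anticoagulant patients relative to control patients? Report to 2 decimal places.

RR ≈ 3.92

risk, anticoagulant patients = 57/564 = 0.10106
risk, control patients = 8/310 = 0.02581
RR = 0.10106 / 0.02581 = 3.92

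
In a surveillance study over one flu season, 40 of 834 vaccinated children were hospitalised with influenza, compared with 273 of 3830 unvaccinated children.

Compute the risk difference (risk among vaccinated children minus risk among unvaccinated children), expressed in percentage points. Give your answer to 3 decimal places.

-2.332

risk, vaccinated children = 40/834 = 0.04796
risk, unvaccinated children = 273/3830 = 0.07128
risk difference = 0.04796 − 0.07128 = -0.02332 → -2.332 percentage points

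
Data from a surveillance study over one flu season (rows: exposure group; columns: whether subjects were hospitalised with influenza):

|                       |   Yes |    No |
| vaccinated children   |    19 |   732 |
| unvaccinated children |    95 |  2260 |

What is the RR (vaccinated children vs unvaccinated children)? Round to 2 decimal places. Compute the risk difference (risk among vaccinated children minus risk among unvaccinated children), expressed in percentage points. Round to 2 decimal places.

RR = 0.63; RD = -1.50

risk, vaccinated children = 19/751 = 0.02530
risk, unvaccinated children = 95/2355 = 0.04034
RR = 0.02530 / 0.04034 = 0.63
risk difference = 0.02530 − 0.04034 = -0.01504 → -1.50 percentage points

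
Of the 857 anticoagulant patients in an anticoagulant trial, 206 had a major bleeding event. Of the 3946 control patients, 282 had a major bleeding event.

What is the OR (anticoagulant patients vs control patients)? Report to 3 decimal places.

OR = (206 × 3664) / (651 × 282) = 754784/183582 ≈ 4.111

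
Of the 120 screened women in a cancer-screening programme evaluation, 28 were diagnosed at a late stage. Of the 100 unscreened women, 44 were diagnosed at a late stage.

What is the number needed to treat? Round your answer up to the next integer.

NNT = 5

risk, screened women = 28/120 = 0.233333
risk, unscreened women = 44/100 = 0.440000
absolute risk difference = 0.206667
1 / 0.206667 = 4.839 → round up → 5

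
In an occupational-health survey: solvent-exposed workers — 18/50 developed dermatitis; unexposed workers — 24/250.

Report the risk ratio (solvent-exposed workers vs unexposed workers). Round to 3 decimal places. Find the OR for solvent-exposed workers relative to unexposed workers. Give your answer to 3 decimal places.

risk, solvent-exposed workers = 18/50 = 0.3600
risk, unexposed workers = 24/250 = 0.0960
RR = 0.3600 / 0.0960 = 3.750
OR = (18 × 226) / (32 × 24) = 4068/768 ≈ 5.297

RR = 3.750; OR = 5.297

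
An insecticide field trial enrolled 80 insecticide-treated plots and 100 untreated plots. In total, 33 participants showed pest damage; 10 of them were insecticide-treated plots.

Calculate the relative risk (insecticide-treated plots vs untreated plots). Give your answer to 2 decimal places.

insecticide-treated plots without the outcome: 80 − 10 = 70
untreated plots with the outcome: 33 − 10 = 23
untreated plots without the outcome: 100 − 23 = 77
risk, insecticide-treated plots = 10/80 = 0.1250
risk, untreated plots = 23/100 = 0.2300
RR = 0.1250 / 0.2300 = 0.54

RR = 0.54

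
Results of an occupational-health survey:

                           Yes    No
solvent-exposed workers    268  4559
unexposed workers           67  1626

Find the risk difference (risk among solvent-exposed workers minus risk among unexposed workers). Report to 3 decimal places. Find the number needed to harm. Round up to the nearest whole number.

RD = 0.016; NNH = 63

risk, solvent-exposed workers = 268/4827 = 0.05552
risk, unexposed workers = 67/1693 = 0.03957
risk difference = 0.05552 − 0.03957 = 0.016
absolute risk difference = 0.015946
1 / 0.015946 = 62.712 → round up → 63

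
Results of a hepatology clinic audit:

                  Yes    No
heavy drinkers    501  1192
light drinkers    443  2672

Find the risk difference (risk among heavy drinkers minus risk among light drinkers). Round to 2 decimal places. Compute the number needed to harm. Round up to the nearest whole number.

RD = 0.15; NNH = 7

risk, heavy drinkers = 501/1693 = 0.2959
risk, light drinkers = 443/3115 = 0.1422
risk difference = 0.2959 − 0.1422 = 0.15
absolute risk difference = 0.153709
1 / 0.153709 = 6.506 → round up → 7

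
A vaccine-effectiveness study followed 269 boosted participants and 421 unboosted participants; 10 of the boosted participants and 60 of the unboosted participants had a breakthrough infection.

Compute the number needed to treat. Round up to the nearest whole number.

10

risk, boosted participants = 10/269 = 0.037175
risk, unboosted participants = 60/421 = 0.142518
absolute risk difference = 0.105343
1 / 0.105343 = 9.493 → round up → 10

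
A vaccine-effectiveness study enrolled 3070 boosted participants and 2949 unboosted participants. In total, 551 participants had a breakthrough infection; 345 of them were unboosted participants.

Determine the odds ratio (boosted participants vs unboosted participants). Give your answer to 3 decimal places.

boosted participants with the outcome: 551 − 345 = 206
boosted participants without the outcome: 3070 − 206 = 2864
unboosted participants without the outcome: 2949 − 345 = 2604
odds, boosted participants = 206/2864 = 0.0719
odds, unboosted participants = 345/2604 = 0.1325
OR = 0.0719 / 0.1325 = 0.543

OR = 0.543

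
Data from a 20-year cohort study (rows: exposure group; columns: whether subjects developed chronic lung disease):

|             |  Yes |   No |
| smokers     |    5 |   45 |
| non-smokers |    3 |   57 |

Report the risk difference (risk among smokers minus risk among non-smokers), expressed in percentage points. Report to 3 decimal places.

RD: 5.000

risk, smokers = 5/50 = 0.1000
risk, non-smokers = 3/60 = 0.0500
risk difference = 0.1000 − 0.0500 = 0.0500 → 5.000 percentage points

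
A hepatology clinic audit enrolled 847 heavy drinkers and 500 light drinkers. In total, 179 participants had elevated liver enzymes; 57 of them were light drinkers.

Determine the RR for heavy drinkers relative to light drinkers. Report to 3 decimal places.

heavy drinkers with the outcome: 179 − 57 = 122
heavy drinkers without the outcome: 847 − 122 = 725
light drinkers without the outcome: 500 − 57 = 443
risk, heavy drinkers = 122/847 = 0.1440
risk, light drinkers = 57/500 = 0.1140
RR = 0.1440 / 0.1140 = 1.263

1.263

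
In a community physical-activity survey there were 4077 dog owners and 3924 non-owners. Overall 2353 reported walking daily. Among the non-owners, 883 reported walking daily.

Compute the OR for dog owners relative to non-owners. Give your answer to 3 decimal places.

OR: 1.942

dog owners with the outcome: 2353 − 883 = 1470
dog owners without the outcome: 4077 − 1470 = 2607
non-owners without the outcome: 3924 − 883 = 3041
OR = (1470 × 3041) / (2607 × 883) = 4470270/2301981 ≈ 1.942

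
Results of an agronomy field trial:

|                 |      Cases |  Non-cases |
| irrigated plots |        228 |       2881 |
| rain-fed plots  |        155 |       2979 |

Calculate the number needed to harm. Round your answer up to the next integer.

risk, irrigated plots = 228/3109 = 0.073335
risk, rain-fed plots = 155/3134 = 0.049458
absolute risk difference = 0.023878
1 / 0.023878 = 41.880 → round up → 42

NNH: 42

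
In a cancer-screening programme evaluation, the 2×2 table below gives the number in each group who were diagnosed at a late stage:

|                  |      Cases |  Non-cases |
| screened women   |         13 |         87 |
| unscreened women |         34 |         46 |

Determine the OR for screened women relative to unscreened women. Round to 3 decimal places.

odds, screened women = 13/87 = 0.1494
odds, unscreened women = 34/46 = 0.7391
OR = 0.1494 / 0.7391 = 0.202

OR: 0.202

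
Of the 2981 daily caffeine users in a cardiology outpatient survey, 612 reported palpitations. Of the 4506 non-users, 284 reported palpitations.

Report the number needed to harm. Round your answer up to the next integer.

8

risk, daily caffeine users = 612/2981 = 0.205300
risk, non-users = 284/4506 = 0.063027
absolute risk difference = 0.142273
1 / 0.142273 = 7.029 → round up → 8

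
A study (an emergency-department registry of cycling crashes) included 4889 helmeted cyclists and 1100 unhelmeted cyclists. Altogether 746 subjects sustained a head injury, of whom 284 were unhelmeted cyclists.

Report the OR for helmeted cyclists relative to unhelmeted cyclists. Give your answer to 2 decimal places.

helmeted cyclists with the outcome: 746 − 284 = 462
helmeted cyclists without the outcome: 4889 − 462 = 4427
unhelmeted cyclists without the outcome: 1100 − 284 = 816
odds, helmeted cyclists = 462/4427 = 0.1044
odds, unhelmeted cyclists = 284/816 = 0.3480
OR = 0.1044 / 0.3480 = 0.30

OR = 0.30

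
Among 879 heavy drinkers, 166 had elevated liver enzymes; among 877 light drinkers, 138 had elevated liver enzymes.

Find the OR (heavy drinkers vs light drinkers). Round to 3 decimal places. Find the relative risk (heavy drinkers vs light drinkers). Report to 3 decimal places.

OR = 1.247; RR = 1.200

odds, heavy drinkers = 166/713 = 0.2328
odds, light drinkers = 138/739 = 0.1867
OR = 0.2328 / 0.1867 = 1.247
risk, heavy drinkers = 166/879 = 0.1889
risk, light drinkers = 138/877 = 0.1574
RR = 0.1889 / 0.1574 = 1.200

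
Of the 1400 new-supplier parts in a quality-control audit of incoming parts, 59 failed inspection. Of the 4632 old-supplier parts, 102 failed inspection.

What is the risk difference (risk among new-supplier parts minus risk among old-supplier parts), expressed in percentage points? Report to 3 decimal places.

risk, new-supplier parts = 59/1400 = 0.04214
risk, old-supplier parts = 102/4632 = 0.02202
risk difference = 0.04214 − 0.02202 = 0.02012 → 2.012 percentage points

2.012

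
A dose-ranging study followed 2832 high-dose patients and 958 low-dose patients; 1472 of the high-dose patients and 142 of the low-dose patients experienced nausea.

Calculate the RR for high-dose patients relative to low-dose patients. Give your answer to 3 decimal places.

3.507

risk, high-dose patients = 1472/2832 = 0.5198
risk, low-dose patients = 142/958 = 0.1482
RR = 0.5198 / 0.1482 = 3.507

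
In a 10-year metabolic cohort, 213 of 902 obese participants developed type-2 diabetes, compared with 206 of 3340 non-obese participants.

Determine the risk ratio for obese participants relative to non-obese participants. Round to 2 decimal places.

risk, obese participants = 213/902 = 0.2361
risk, non-obese participants = 206/3340 = 0.0617
RR = 0.2361 / 0.0617 = 3.83

RR ≈ 3.83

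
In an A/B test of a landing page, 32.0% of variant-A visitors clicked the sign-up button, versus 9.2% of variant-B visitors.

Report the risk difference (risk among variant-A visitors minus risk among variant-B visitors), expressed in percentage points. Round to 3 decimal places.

RD ≈ 22.800

risk difference = 0.3200 − 0.0920 = 0.2280 → 22.800 percentage points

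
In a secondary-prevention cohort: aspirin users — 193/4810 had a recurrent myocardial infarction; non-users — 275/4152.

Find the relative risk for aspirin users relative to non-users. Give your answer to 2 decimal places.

0.61

risk, aspirin users = 193/4810 = 0.04012
risk, non-users = 275/4152 = 0.06623
RR = 0.04012 / 0.06623 = 0.61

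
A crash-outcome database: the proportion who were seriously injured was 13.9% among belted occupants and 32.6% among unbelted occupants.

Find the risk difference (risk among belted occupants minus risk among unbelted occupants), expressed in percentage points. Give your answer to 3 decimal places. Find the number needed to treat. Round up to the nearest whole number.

risk difference = 0.1390 − 0.3260 = -0.1870 → -18.700 percentage points
absolute risk difference = 0.187000
1 / 0.187000 = 5.348 → round up → 6

RD = -18.700; NNT = 6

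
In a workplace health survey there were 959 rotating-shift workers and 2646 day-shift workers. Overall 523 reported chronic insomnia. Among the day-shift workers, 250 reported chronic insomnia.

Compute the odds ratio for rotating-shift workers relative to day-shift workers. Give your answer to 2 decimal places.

OR = 3.81

rotating-shift workers with the outcome: 523 − 250 = 273
rotating-shift workers without the outcome: 959 − 273 = 686
day-shift workers without the outcome: 2646 − 250 = 2396
OR = (273 × 2396) / (686 × 250) = 654108/171500 ≈ 3.81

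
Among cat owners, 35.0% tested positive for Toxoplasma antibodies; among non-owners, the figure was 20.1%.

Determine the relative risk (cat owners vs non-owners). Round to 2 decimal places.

RR = 0.3500 / 0.2010 = 1.74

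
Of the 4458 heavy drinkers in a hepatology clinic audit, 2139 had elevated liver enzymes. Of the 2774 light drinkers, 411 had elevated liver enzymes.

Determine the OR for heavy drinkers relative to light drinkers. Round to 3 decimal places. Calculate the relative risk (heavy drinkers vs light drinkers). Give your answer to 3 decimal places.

OR = 5.303; RR = 3.238

OR = (2139 × 2363) / (2319 × 411) = 5054457/953109 ≈ 5.303
risk, heavy drinkers = 2139/4458 = 0.4798
risk, light drinkers = 411/2774 = 0.1482
RR = 0.4798 / 0.1482 = 3.238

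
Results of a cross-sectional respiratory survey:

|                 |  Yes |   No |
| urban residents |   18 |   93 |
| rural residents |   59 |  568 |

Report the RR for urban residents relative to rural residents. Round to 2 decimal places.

RR ≈ 1.72

risk, urban residents = 18/111 = 0.1622
risk, rural residents = 59/627 = 0.0941
RR = 0.1622 / 0.0941 = 1.72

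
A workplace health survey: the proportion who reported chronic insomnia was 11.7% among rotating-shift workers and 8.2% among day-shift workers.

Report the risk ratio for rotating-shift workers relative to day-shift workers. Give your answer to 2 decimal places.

RR = 0.1170 / 0.0820 = 1.43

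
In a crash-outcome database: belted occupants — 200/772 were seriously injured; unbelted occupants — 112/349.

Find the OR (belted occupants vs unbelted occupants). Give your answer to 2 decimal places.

OR = (200 × 237) / (572 × 112) = 47400/64064 ≈ 0.74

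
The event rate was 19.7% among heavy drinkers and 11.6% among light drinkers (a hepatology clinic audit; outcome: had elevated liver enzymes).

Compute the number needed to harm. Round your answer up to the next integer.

absolute risk difference = 0.081000
1 / 0.081000 = 12.346 → round up → 13

13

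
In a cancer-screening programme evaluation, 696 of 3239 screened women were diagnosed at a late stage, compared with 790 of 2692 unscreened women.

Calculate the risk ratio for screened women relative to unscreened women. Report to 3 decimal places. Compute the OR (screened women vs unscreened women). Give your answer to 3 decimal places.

risk, screened women = 696/3239 = 0.2149
risk, unscreened women = 790/2692 = 0.2935
RR = 0.2149 / 0.2935 = 0.732
odds, screened women = 696/2543 = 0.2737
odds, unscreened women = 790/1902 = 0.4154
OR = 0.2737 / 0.4154 = 0.659

RR = 0.732; OR = 0.659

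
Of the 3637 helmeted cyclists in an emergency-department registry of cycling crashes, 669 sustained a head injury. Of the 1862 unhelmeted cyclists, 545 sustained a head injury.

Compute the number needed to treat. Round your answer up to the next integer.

NNT: 10

risk, helmeted cyclists = 669/3637 = 0.183943
risk, unhelmeted cyclists = 545/1862 = 0.292696
absolute risk difference = 0.108753
1 / 0.108753 = 9.195 → round up → 10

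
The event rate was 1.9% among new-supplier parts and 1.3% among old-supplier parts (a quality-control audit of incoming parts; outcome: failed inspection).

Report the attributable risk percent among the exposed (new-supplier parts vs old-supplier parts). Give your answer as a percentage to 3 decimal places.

AR% = (0.01900 − 0.01300) / 0.01900 = 0.3158 → 31.579%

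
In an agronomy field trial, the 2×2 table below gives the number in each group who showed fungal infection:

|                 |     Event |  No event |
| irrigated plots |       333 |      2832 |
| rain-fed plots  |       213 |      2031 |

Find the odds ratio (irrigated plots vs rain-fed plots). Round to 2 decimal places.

OR ≈ 1.12

odds, irrigated plots = 333/2832 = 0.1176
odds, rain-fed plots = 213/2031 = 0.1049
OR = 0.1176 / 0.1049 = 1.12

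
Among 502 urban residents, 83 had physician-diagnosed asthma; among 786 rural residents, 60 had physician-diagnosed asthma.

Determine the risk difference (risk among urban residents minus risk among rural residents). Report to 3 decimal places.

RD ≈ 0.089

risk, urban residents = 83/502 = 0.1653
risk, rural residents = 60/786 = 0.0763
risk difference = 0.1653 − 0.0763 = 0.089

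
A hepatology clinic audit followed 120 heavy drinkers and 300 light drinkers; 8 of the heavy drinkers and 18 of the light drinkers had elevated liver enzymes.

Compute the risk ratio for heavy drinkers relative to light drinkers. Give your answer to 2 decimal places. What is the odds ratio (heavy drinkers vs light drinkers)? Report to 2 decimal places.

RR = 1.11; OR = 1.12

risk, heavy drinkers = 8/120 = 0.0667
risk, light drinkers = 18/300 = 0.0600
RR = 0.0667 / 0.0600 = 1.11
odds, heavy drinkers = 8/112 = 0.0714
odds, light drinkers = 18/282 = 0.0638
OR = 0.0714 / 0.0638 = 1.12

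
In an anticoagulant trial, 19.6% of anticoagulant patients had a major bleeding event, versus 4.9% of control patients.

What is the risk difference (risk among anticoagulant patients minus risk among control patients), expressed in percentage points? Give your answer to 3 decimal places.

risk difference = 0.19600 − 0.04900 = 0.14700 → 14.700 percentage points

14.700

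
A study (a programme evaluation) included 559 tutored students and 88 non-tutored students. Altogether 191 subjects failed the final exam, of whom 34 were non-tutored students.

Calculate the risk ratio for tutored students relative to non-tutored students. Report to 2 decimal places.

RR ≈ 0.73

tutored students with the outcome: 191 − 34 = 157
tutored students without the outcome: 559 − 157 = 402
non-tutored students without the outcome: 88 − 34 = 54
risk, tutored students = 157/559 = 0.2809
risk, non-tutored students = 34/88 = 0.3864
RR = 0.2809 / 0.3864 = 0.73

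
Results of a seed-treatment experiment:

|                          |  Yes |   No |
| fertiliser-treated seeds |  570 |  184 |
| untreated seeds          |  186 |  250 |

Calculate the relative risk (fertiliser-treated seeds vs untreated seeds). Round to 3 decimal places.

risk, fertiliser-treated seeds = 570/754 = 0.7560
risk, untreated seeds = 186/436 = 0.4266
RR = 0.7560 / 0.4266 = 1.772

RR ≈ 1.772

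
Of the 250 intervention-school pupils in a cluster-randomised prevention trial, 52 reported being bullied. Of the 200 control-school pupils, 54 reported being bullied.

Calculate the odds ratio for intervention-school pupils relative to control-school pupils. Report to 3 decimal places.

odds, intervention-school pupils = 52/198 = 0.2626
odds, control-school pupils = 54/146 = 0.3699
OR = 0.2626 / 0.3699 = 0.710

OR = 0.710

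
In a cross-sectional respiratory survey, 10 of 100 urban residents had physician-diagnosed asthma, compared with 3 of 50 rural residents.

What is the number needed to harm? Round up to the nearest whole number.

NNH: 25

risk, urban residents = 10/100 = 0.100000
risk, rural residents = 3/50 = 0.060000
absolute risk difference = 0.040000
1 / 0.040000 = 25.000 → round up → 25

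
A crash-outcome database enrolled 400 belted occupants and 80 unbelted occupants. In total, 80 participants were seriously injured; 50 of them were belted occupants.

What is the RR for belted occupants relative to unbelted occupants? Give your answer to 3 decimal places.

belted occupants without the outcome: 400 − 50 = 350
unbelted occupants with the outcome: 80 − 50 = 30
unbelted occupants without the outcome: 80 − 30 = 50
risk, belted occupants = 50/400 = 0.1250
risk, unbelted occupants = 30/80 = 0.3750
RR = 0.1250 / 0.3750 = 0.333

0.333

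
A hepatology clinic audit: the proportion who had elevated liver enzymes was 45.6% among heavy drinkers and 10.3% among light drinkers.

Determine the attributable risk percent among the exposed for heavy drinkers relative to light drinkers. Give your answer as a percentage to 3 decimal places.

AR% = (0.4560 − 0.1030) / 0.4560 = 0.7741 → 77.412%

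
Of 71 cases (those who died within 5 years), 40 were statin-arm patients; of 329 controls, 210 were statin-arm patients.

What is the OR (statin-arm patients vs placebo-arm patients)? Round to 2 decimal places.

0.73

odds, statin-arm patients = 40/210 = 0.1905
odds, placebo-arm patients = 31/119 = 0.2605
OR = 0.1905 / 0.2605 = 0.73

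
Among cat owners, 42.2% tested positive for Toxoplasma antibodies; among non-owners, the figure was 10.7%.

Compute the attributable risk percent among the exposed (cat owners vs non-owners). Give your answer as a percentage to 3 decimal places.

AR% = (0.4220 − 0.1070) / 0.4220 = 0.7464 → 74.645%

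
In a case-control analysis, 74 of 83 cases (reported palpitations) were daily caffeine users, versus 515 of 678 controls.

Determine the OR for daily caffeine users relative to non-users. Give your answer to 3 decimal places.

OR = (74 × 163) / (515 × 9) = 12062/4635 ≈ 2.602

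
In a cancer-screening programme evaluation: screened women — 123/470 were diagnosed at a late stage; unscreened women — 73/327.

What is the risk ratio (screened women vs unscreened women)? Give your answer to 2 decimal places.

risk, screened women = 123/470 = 0.2617
risk, unscreened women = 73/327 = 0.2232
RR = 0.2617 / 0.2232 = 1.17

1.17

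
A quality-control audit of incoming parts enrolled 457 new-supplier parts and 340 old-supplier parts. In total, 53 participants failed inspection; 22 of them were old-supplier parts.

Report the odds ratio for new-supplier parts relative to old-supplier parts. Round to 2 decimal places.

new-supplier parts with the outcome: 53 − 22 = 31
new-supplier parts without the outcome: 457 − 31 = 426
old-supplier parts without the outcome: 340 − 22 = 318
odds, new-supplier parts = 31/426 = 0.0728
odds, old-supplier parts = 22/318 = 0.0692
OR = 0.0728 / 0.0692 = 1.05

OR: 1.05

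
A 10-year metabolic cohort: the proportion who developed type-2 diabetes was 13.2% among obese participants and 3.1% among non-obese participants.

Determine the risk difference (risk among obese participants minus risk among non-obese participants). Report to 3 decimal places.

risk difference = 0.13200 − 0.03100 = 0.101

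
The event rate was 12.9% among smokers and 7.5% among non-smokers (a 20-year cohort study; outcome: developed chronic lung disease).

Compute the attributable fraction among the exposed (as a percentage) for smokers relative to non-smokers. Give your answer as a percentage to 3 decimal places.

AR% = (0.1290 − 0.0750) / 0.1290 = 0.4186 → 41.860%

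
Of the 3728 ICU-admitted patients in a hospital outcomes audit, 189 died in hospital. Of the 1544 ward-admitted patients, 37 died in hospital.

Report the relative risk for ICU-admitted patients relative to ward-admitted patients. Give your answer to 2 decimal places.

risk, ICU-admitted patients = 189/3728 = 0.05070
risk, ward-admitted patients = 37/1544 = 0.02396
RR = 0.05070 / 0.02396 = 2.12

RR = 2.12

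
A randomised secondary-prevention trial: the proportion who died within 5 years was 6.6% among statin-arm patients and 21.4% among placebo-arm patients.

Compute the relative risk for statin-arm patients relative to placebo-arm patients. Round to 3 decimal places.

RR = 0.0660 / 0.2140 = 0.308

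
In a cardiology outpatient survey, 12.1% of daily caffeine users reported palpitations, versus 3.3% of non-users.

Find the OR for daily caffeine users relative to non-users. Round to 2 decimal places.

odds, daily caffeine users = 0.12100/0.87900 = 0.13766
odds, non-users = 0.03300/0.96700 = 0.03413
OR = 0.13766 / 0.03413 = 4.03

OR ≈ 4.03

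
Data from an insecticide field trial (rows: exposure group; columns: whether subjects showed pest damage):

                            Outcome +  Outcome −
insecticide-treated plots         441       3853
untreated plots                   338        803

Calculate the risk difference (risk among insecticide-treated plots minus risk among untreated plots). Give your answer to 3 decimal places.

risk, insecticide-treated plots = 441/4294 = 0.1027
risk, untreated plots = 338/1141 = 0.2962
risk difference = 0.1027 − 0.2962 = -0.194

-0.194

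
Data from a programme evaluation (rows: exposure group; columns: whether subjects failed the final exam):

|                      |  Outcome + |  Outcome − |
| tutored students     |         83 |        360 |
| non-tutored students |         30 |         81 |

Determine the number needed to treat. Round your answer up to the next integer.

13

risk, tutored students = 83/443 = 0.187359
risk, non-tutored students = 30/111 = 0.270270
absolute risk difference = 0.082911
1 / 0.082911 = 12.061 → round up → 13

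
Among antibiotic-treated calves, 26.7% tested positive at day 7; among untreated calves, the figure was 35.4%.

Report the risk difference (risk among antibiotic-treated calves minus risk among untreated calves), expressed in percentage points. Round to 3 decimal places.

-8.700

risk difference = 0.2670 − 0.3540 = -0.0870 → -8.700 percentage points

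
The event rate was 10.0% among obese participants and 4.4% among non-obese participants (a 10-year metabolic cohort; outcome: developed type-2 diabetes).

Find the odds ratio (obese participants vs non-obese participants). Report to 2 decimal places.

OR = 2.41

odds, obese participants = 0.10000/0.90000 = 0.11111
odds, non-obese participants = 0.04400/0.95600 = 0.04603
OR = 0.11111 / 0.04603 = 2.41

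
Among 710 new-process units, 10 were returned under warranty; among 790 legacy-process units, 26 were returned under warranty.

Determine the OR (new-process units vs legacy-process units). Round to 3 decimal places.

OR: 0.420

odds, new-process units = 10/700 = 0.01429
odds, legacy-process units = 26/764 = 0.03403
OR = 0.01429 / 0.03403 = 0.420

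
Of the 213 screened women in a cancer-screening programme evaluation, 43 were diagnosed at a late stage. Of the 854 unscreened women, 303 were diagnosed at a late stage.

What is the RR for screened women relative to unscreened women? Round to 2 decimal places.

risk, screened women = 43/213 = 0.2019
risk, unscreened women = 303/854 = 0.3548
RR = 0.2019 / 0.3548 = 0.57

RR = 0.57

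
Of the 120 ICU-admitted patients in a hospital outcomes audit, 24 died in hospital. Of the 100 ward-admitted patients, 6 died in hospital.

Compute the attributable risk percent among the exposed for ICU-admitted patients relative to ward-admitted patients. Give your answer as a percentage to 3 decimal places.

70.000%

risk, ICU-admitted patients = 24/120 = 0.2000
risk, ward-admitted patients = 6/100 = 0.0600
AR% = (0.2000 − 0.0600) / 0.2000 = 0.7000 → 70.000%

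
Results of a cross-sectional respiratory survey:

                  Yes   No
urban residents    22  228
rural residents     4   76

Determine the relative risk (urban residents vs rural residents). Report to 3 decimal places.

risk, urban residents = 22/250 = 0.0880
risk, rural residents = 4/80 = 0.0500
RR = 0.0880 / 0.0500 = 1.760

RR ≈ 1.760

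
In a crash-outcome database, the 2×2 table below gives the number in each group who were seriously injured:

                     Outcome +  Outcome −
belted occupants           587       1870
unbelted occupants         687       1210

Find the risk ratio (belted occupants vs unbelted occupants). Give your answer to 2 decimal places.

RR ≈ 0.66

risk, belted occupants = 587/2457 = 0.2389
risk, unbelted occupants = 687/1897 = 0.3622
RR = 0.2389 / 0.3622 = 0.66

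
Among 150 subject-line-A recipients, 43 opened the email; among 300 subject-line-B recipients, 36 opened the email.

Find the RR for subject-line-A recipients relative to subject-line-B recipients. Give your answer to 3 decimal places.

RR: 2.389

risk, subject-line-A recipients = 43/150 = 0.2867
risk, subject-line-B recipients = 36/300 = 0.1200
RR = 0.2867 / 0.1200 = 2.389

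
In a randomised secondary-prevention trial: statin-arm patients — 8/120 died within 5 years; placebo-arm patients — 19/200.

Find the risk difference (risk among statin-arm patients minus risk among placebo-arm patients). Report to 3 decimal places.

risk, statin-arm patients = 8/120 = 0.0667
risk, placebo-arm patients = 19/200 = 0.0950
risk difference = 0.0667 − 0.0950 = -0.028

RD ≈ -0.028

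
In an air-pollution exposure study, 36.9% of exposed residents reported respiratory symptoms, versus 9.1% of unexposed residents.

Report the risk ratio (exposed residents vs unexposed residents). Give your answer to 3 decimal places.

RR = 0.3690 / 0.0910 = 4.055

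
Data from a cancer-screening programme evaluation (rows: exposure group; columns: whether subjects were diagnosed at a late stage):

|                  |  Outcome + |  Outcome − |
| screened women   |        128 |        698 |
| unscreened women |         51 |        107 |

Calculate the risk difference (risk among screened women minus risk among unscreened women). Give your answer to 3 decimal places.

risk, screened women = 128/826 = 0.1550
risk, unscreened women = 51/158 = 0.3228
risk difference = 0.1550 − 0.3228 = -0.168

-0.168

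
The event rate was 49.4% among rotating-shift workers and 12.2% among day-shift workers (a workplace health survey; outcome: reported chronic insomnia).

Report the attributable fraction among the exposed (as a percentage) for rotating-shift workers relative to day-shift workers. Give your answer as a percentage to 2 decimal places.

AR% = (0.4940 − 0.1220) / 0.4940 = 0.7530 → 75.30%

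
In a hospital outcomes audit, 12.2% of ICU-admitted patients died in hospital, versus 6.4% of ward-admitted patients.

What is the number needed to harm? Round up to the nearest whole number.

NNH = 18

absolute risk difference = 0.058000
1 / 0.058000 = 17.241 → round up → 18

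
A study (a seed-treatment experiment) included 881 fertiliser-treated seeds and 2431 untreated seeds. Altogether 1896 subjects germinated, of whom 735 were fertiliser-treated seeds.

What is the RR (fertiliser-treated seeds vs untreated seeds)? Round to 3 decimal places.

1.747

fertiliser-treated seeds without the outcome: 881 − 735 = 146
untreated seeds with the outcome: 1896 − 735 = 1161
untreated seeds without the outcome: 2431 − 1161 = 1270
risk, fertiliser-treated seeds = 735/881 = 0.8343
risk, untreated seeds = 1161/2431 = 0.4776
RR = 0.8343 / 0.4776 = 1.747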